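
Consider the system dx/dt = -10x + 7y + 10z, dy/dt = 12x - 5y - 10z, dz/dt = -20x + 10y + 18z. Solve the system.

Coefficient matrix A = [[-10, 7, 10], [12, -5, -10], [-20, 10, 18]].
det(A - λI) = 0 gives eigenvalues λ = 2, 3, -2.
For λ=2: eigenvector (3,-2,5).
For λ=3: eigenvector (1,-1,2).
For λ=-2: eigenvector (2,-2,3).
General solution: C_1e^(2t)(3,-2,5) + C_2e^(3t)(1,-1,2) + C_3e^(-2t)(2,-2,3).

x(t) = 3C_1e^(2t) + C_2e^(3t) + 2C_3e^(-2t), y(t) = -2C_1e^(2t) - C_2e^(3t) - 2C_3e^(-2t), z(t) = 5C_1e^(2t) + 2C_2e^(3t) + 3C_3e^(-2t)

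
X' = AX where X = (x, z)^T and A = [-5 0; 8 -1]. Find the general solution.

x(t) = C_1e^(-5t), z(t) = -2C_1e^(-5t) - C_2e^(-t)

Coefficient matrix A = [[-5, 0], [8, -1]].
Characteristic polynomial det(A - λI) = λ^2 + 6λ + 5 = 0.
Eigenvalues λ = -5, -1.
For λ=-5: (A-λI) row 2 is [8, 4], so an eigenvector is (1, -2).
For λ=-1: (A-λI) row 1 is [-4, 0], so an eigenvector is (0, -1).
General solution: C_1e^(-5t)(1,-2) + C_2e^(-t)(0,-1).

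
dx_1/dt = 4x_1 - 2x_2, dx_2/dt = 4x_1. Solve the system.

Coefficient matrix A = [[4, -2], [4, 0]].
Characteristic polynomial det(A - λI) = λ^2 - 4λ + 8 = 0.
Eigenvalues λ = 2 ± 2i (complex conjugate pair).
For λ=2+2i: an eigenvector is (0,1) - i(-1,-1) = (0 + i, 1 + i).
A real fundamental pair from Re and Im of e^((2+2i)t)v: X_1 = e^(2t)(cos(2t)·(0,1) + sin(2t)·(-1,-1)), X_2 = e^(2t)(sin(2t)·(0,1) - cos(2t)·(-1,-1)).
General solution: C_1X_1 + C_2X_2.

x_1(t) = -C_1e^(2t)sin(2t) + C_2e^(2t)cos(2t), x_2(t) = -C_1e^(2t)sin(2t) + C_1e^(2t)cos(2t) + C_2e^(2t)sin(2t) + C_2e^(2t)cos(2t)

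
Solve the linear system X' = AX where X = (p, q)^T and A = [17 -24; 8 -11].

Coefficient matrix A = [[17, -24], [8, -11]].
Characteristic polynomial det(A - λI) = λ^2 - 6λ + 5 = 0.
Eigenvalues λ = 5, 1.
For λ=5: (A-λI) row 1 is [12, -24], so an eigenvector is (2, 1).
For λ=1: (A-λI) row 1 is [16, -24], so an eigenvector is (3, 2).
General solution: K_1e^(5t)(2,1) + K_2e^(t)(3,2).

p(t) = 2K_1e^(5t) + 3K_2e^(t), q(t) = K_1e^(5t) + 2K_2e^(t)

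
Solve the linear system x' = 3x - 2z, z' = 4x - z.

Coefficient matrix A = [[3, -2], [4, -1]].
Characteristic polynomial det(A - λI) = λ^2 - 2λ + 5 = 0.
Eigenvalues λ = 1 ± 2i (complex conjugate pair).
For λ=1+2i: an eigenvector is (0,-1) - i(1,1) = (0 - i, -1 - i).
A real fundamental pair from Re and Im of e^((1+2i)t)v: X_1 = e^(t)(cos(2t)·(0,-1) + sin(2t)·(1,1)), X_2 = e^(t)(sin(2t)·(0,-1) - cos(2t)·(1,1)).
General solution: c_1X_1 + c_2X_2.

x(t) = c_1e^(t)sin(2t) - c_2e^(t)cos(2t), z(t) = c_1e^(t)sin(2t) - c_1e^(t)cos(2t) - c_2e^(t)sin(2t) - c_2e^(t)cos(2t)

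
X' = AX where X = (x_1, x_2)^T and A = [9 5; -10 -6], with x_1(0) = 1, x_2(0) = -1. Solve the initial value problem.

x_1(t) = e^(4t), x_2(t) = -e^(4t)

Coefficient matrix A = [[9, 5], [-10, -6]].
Characteristic polynomial det(A - λI) = λ^2 - 3λ - 4 = 0.
Eigenvalues λ = 4, -1.
For λ=4: (A-λI) row 1 is [5, 5], so an eigenvector is (-1, 1).
For λ=-1: (A-λI) row 1 is [10, 5], so an eigenvector is (1, -2).
General solution: K_1e^(4t)(-1,1) + K_2e^(-t)(1,-2).
Applying x_1(0)=1, x_2(0)=-1 gives K_1=-1, K_2=0.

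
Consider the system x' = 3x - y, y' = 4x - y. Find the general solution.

Coefficient matrix A = [[3, -1], [4, -1]].
Characteristic polynomial det(A - λI) = λ^2 - 2λ + 1 = 0.
Single eigenvalue λ = 1 with algebraic multiplicity 2.
Eigenvector v = (-1,-2); generalized eigenvector w with (A-λI)w=v is (-2,-3).
General solution: e^(t)[c_1·v + c_2·(t·v + w)].

x(t) = -c_1e^(t) - c_2te^(t) - 2c_2e^(t), y(t) = -2c_1e^(t) - 2c_2te^(t) - 3c_2e^(t)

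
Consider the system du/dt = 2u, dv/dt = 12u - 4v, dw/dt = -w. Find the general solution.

Coefficient matrix A = [[2, 0, 0], [12, -4, 0], [0, 0, -1]].
det(A - λI) = 0 gives eigenvalues λ = -4, 2, -1.
For λ=-4: eigenvector (0,1,0).
For λ=2: eigenvector (1,2,0).
For λ=-1: eigenvector (0,0,1).
General solution: c_1e^(-4t)(0,1,0) + c_2e^(2t)(1,2,0) + c_3e^(-t)(0,0,1).

u(t) = c_2e^(2t), v(t) = c_1e^(-4t) + 2c_2e^(2t), w(t) = c_3e^(-t)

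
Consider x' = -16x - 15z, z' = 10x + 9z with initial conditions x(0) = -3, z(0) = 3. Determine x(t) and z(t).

Coefficient matrix A = [[-16, -15], [10, 9]].
Characteristic polynomial det(A - λI) = λ^2 + 7λ + 6 = 0.
Eigenvalues λ = -6, -1.
For λ=-6: (A-λI) row 1 is [-10, -15], so an eigenvector is (3, -2).
For λ=-1: (A-λI) row 1 is [-15, -15], so an eigenvector is (1, -1).
General solution: c_1e^(-6t)(3,-2) + c_2e^(-t)(1,-1).
Applying x(0)=-3, z(0)=3 gives c_1=0, c_2=-3.

x(t) = -3e^(-t), z(t) = 3e^(-t)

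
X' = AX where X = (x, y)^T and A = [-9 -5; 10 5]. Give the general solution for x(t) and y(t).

Coefficient matrix A = [[-9, -5], [10, 5]].
Characteristic polynomial det(A - λI) = λ^2 + 4λ + 5 = 0.
Eigenvalues λ = -2 ± i (complex conjugate pair).
For λ=-2+i: an eigenvector is (-2,3) - i(-1,1) = (-2 + i, 3 - i).
A real fundamental pair from Re and Im of e^((-2+i)t)v: X_1 = e^(-2t)(cos(t)·(-2,3) + sin(t)·(-1,1)), X_2 = e^(-2t)(sin(t)·(-2,3) - cos(t)·(-1,1)).
General solution: C_1X_1 + C_2X_2.

x(t) = -C_1e^(-2t)sin(t) - 2C_1e^(-2t)cos(t) - 2C_2e^(-2t)sin(t) + C_2e^(-2t)cos(t), y(t) = C_1e^(-2t)sin(t) + 3C_1e^(-2t)cos(t) + 3C_2e^(-2t)sin(t) - C_2e^(-2t)cos(t)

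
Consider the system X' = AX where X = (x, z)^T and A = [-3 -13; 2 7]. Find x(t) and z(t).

Coefficient matrix A = [[-3, -13], [2, 7]].
Characteristic polynomial det(A - λI) = λ^2 - 4λ + 5 = 0.
Eigenvalues λ = 2 ± i (complex conjugate pair).
For λ=2+i: an eigenvector is (3,-1) - i(-2,1) = (3 + 2i, -1 - i).
A real fundamental pair from Re and Im of e^((2+i)t)v: X_1 = e^(2t)(cos(t)·(3,-1) + sin(t)·(-2,1)), X_2 = e^(2t)(sin(t)·(3,-1) - cos(t)·(-2,1)).
General solution: K_1X_1 + K_2X_2.

x(t) = -2K_1e^(2t)sin(t) + 3K_1e^(2t)cos(t) + 3K_2e^(2t)sin(t) + 2K_2e^(2t)cos(t), z(t) = K_1e^(2t)sin(t) - K_1e^(2t)cos(t) - K_2e^(2t)sin(t) - K_2e^(2t)cos(t)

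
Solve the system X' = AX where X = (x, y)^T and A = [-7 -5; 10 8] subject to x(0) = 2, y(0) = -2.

Coefficient matrix A = [[-7, -5], [10, 8]].
Characteristic polynomial det(A - λI) = λ^2 - λ - 6 = 0.
Eigenvalues λ = 3, -2.
For λ=3: (A-λI) row 1 is [-10, -5], so an eigenvector is (1, -2).
For λ=-2: (A-λI) row 1 is [-5, -5], so an eigenvector is (-1, 1).
General solution: K_1e^(3t)(1,-2) + K_2e^(-2t)(-1,1).
Applying x(0)=2, y(0)=-2 gives K_1=0, K_2=-2.

x(t) = 2e^(-2t), y(t) = -2e^(-2t)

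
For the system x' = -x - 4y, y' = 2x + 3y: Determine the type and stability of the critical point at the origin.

A = [[-1,-4],[2,3]]; det(A-λI) = λ^2 - 2λ + 5.
λ = 1 ± 2i: positive real part.

unstable spiral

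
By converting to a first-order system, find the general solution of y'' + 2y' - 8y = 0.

y(t) = K_1e^(2t) + K_2e^(-4t)

Let x_1 = y, x_2 = y'. Then x_1' = x_2 and x_2' = 8x_1 - 2x_2.
A = [[0,1],[8,-2]]; det(A-λI) = λ^2 + 2λ - 8.
Eigenvalues λ = 2, -4 with eigenvectors (1,2), (1,-4).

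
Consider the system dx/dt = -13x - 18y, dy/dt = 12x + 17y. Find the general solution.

x(t) = -C_1e^(5t) + 3C_2e^(-t), y(t) = C_1e^(5t) - 2C_2e^(-t)

Coefficient matrix A = [[-13, -18], [12, 17]].
Characteristic polynomial det(A - λI) = λ^2 - 4λ - 5 = 0.
Eigenvalues λ = 5, -1.
For λ=5: (A-λI) row 1 is [-18, -18], so an eigenvector is (-1, 1).
For λ=-1: (A-λI) row 1 is [-12, -18], so an eigenvector is (3, -2).
General solution: C_1e^(5t)(-1,1) + C_2e^(-t)(3,-2).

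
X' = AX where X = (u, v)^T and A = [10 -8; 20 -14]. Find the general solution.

u(t) = -c_1e^(-2t)sin(4t) + c_1e^(-2t)cos(4t) + c_2e^(-2t)sin(4t) + c_2e^(-2t)cos(4t), v(t) = -c_1e^(-2t)sin(4t) + 2c_1e^(-2t)cos(4t) + 2c_2e^(-2t)sin(4t) + c_2e^(-2t)cos(4t)

Coefficient matrix A = [[10, -8], [20, -14]].
Characteristic polynomial det(A - λI) = λ^2 + 4λ + 20 = 0.
Eigenvalues λ = -2 ± 4i (complex conjugate pair).
For λ=-2+4i: an eigenvector is (1,2) - i(-1,-1) = (1 + i, 2 + i).
A real fundamental pair from Re and Im of e^((-2+4i)t)v: X_1 = e^(-2t)(cos(4t)·(1,2) + sin(4t)·(-1,-1)), X_2 = e^(-2t)(sin(4t)·(1,2) - cos(4t)·(-1,-1)).
General solution: c_1X_1 + c_2X_2.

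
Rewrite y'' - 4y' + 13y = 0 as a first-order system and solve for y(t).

Let x_1 = y, x_2 = y'. Then x_1' = x_2 and x_2' = -13x_1 + 4x_2.
A = [[0,1],[-13,4]]; det(A-λI) = λ^2 - 4λ + 13.
Eigenvalues λ = 2 ± 3i.

y(t) = C_1e^(2t)cos(3t) + C_2e^(2t)sin(3t)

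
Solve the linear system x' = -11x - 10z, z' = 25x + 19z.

Coefficient matrix A = [[-11, -10], [25, 19]].
Characteristic polynomial det(A - λI) = λ^2 - 8λ + 41 = 0.
Eigenvalues λ = 4 ± 5i (complex conjugate pair).
For λ=4+5i: an eigenvector is (1,-1) - i(-1,2) = (1 + i, -1 - 2i).
A real fundamental pair from Re and Im of e^((4+5i)t)v: X_1 = e^(4t)(cos(5t)·(1,-1) + sin(5t)·(-1,2)), X_2 = e^(4t)(sin(5t)·(1,-1) - cos(5t)·(-1,2)).
General solution: c_1X_1 + c_2X_2.

x(t) = -c_1e^(4t)sin(5t) + c_1e^(4t)cos(5t) + c_2e^(4t)sin(5t) + c_2e^(4t)cos(5t), z(t) = 2c_1e^(4t)sin(5t) - c_1e^(4t)cos(5t) - c_2e^(4t)sin(5t) - 2c_2e^(4t)cos(5t)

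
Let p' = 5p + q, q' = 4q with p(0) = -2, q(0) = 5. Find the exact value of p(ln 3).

324

A = [[5,1],[0,4]]; eigenvalues λ = 4, 5.
Eigenvectors: (-1,1) for λ=4, (-1,0) for λ=5.
From the initial condition, c_1 = 5, c_2 = -3.
p(ln 3) = (5)(3^4)(-1) + (-3)(3^5)(-1) = 324.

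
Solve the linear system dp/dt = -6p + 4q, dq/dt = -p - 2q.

p(t) = 2c_1e^(-4t) + 2c_2te^(-4t) + c_2e^(-4t), q(t) = c_1e^(-4t) + c_2te^(-4t) + c_2e^(-4t)

Coefficient matrix A = [[-6, 4], [-1, -2]].
Characteristic polynomial det(A - λI) = λ^2 + 8λ + 16 = 0.
Single eigenvalue λ = -4 with algebraic multiplicity 2.
Eigenvector v = (2,1); generalized eigenvector w with (A-λI)w=v is (1,1).
General solution: e^(-4t)[c_1·v + c_2·(t·v + w)].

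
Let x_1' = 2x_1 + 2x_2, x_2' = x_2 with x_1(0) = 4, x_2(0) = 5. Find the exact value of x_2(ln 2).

A = [[2,2],[0,1]]; eigenvalues λ = 2, 1.
Eigenvectors: (1,0) for λ=2, (2,-1) for λ=1.
From the initial condition, c_1 = 14, c_2 = -5.
x_2(ln 2) = (14)(2^2)(0) + (-5)(2^1)(-1) = 10.

10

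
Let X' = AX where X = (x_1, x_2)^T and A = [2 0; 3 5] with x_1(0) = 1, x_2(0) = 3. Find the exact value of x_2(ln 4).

4080

A = [[2,0],[3,5]]; eigenvalues λ = 2, 5.
Eigenvectors: (1,-1) for λ=2, (0,1) for λ=5.
From the initial condition, c_1 = 1, c_2 = 4.
x_2(ln 4) = (1)(4^2)(-1) + (4)(4^5)(1) = 4080.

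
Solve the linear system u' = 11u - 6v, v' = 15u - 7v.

Coefficient matrix A = [[11, -6], [15, -7]].
Characteristic polynomial det(A - λI) = λ^2 - 4λ + 13 = 0.
Eigenvalues λ = 2 ± 3i (complex conjugate pair).
For λ=2+3i: an eigenvector is (-1,-1) - i(-1,-2) = (-1 + i, -1 + 2i).
A real fundamental pair from Re and Im of e^((2+3i)t)v: X_1 = e^(2t)(cos(3t)·(-1,-1) + sin(3t)·(-1,-2)), X_2 = e^(2t)(sin(3t)·(-1,-1) - cos(3t)·(-1,-2)).
General solution: K_1X_1 + K_2X_2.

u(t) = -K_1e^(2t)sin(3t) - K_1e^(2t)cos(3t) - K_2e^(2t)sin(3t) + K_2e^(2t)cos(3t), v(t) = -2K_1e^(2t)sin(3t) - K_1e^(2t)cos(3t) - K_2e^(2t)sin(3t) + 2K_2e^(2t)cos(3t)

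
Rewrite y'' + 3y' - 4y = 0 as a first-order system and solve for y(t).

Let x_1 = y, x_2 = y'. Then x_1' = x_2 and x_2' = 4x_1 - 3x_2.
A = [[0,1],[4,-3]]; det(A-λI) = λ^2 + 3λ - 4.
Eigenvalues λ = -4, 1 with eigenvectors (1,-4), (1,1).

y(t) = c_1e^(-4t) + c_2e^(t)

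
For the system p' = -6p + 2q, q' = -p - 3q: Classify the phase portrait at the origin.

A = [[-6,2],[-1,-3]]; det(A-λI) = λ^2 + 9λ + 20.
λ = -4, -5: both negative.

stable node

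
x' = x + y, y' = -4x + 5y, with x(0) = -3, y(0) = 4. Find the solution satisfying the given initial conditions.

Coefficient matrix A = [[1, 1], [-4, 5]].
Characteristic polynomial det(A - λI) = λ^2 - 6λ + 9 = 0.
Single eigenvalue λ = 3 with algebraic multiplicity 2.
Eigenvector v = (-1,-2); generalized eigenvector w with (A-λI)w=v is (1,1).
General solution: e^(3t)[K_1·v + K_2·(t·v + w)].
Applying x(0)=-3, y(0)=4 gives K_1=-7, K_2=-10.

x(t) = 10te^(3t) - 3e^(3t), y(t) = 20te^(3t) + 4e^(3t)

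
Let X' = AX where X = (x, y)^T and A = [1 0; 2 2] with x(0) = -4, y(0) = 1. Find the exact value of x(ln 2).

-8

A = [[1,0],[2,2]]; eigenvalues λ = 1, 2.
Eigenvectors: (1,-2) for λ=1, (0,1) for λ=2.
From the initial condition, c_1 = -4, c_2 = -7.
x(ln 2) = (-4)(2^1)(1) + (-7)(2^2)(0) = -8.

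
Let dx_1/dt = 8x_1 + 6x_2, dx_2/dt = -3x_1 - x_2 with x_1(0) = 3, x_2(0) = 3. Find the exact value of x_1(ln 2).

348

A = [[8,6],[-3,-1]]; eigenvalues λ = 2, 5.
Eigenvectors: (1,-1) for λ=2, (2,-1) for λ=5.
From the initial condition, c_1 = -9, c_2 = 6.
x_1(ln 2) = (-9)(2^2)(1) + (6)(2^5)(2) = 348.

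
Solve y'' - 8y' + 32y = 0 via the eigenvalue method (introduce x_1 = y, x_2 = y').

Let x_1 = y, x_2 = y'. Then x_1' = x_2 and x_2' = -32x_1 + 8x_2.
A = [[0,1],[-32,8]]; det(A-λI) = λ^2 - 8λ + 32.
Eigenvalues λ = 4 ± 4i.

y(t) = c_1e^(4t)cos(4t) + c_2e^(4t)sin(4t)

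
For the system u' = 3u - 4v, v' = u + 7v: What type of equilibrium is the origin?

unstable improper node

A = [[3,-4],[1,7]]; det(A-λI) = λ^2 - 10λ + 25.
repeated λ = 5 with a single eigenvector.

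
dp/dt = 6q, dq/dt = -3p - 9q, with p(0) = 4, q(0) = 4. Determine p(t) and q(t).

Coefficient matrix A = [[0, 6], [-3, -9]].
Characteristic polynomial det(A - λI) = λ^2 + 9λ + 18 = 0.
Eigenvalues λ = -6, -3.
For λ=-6: (A-λI) row 1 is [6, 6], so an eigenvector is (-1, 1).
For λ=-3: (A-λI) row 1 is [3, 6], so an eigenvector is (2, -1).
General solution: K_1e^(-6t)(-1,1) + K_2e^(-3t)(2,-1).
Applying p(0)=4, q(0)=4 gives K_1=12, K_2=8.

p(t) = 16e^(-3t) - 12e^(-6t), q(t) = -8e^(-3t) + 12e^(-6t)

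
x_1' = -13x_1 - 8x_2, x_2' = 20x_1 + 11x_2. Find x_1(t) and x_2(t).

Coefficient matrix A = [[-13, -8], [20, 11]].
Characteristic polynomial det(A - λI) = λ^2 + 2λ + 17 = 0.
Eigenvalues λ = -1 ± 4i (complex conjugate pair).
For λ=-1+4i: an eigenvector is (1,-2) - i(1,-1) = (1 - i, -2 + i).
A real fundamental pair from Re and Im of e^((-1+4i)t)v: X_1 = e^(-t)(cos(4t)·(1,-2) + sin(4t)·(1,-1)), X_2 = e^(-t)(sin(4t)·(1,-2) - cos(4t)·(1,-1)).
General solution: c_1X_1 + c_2X_2.

x_1(t) = c_1e^(-t)sin(4t) + c_1e^(-t)cos(4t) + c_2e^(-t)sin(4t) - c_2e^(-t)cos(4t), x_2(t) = -c_1e^(-t)sin(4t) - 2c_1e^(-t)cos(4t) - 2c_2e^(-t)sin(4t) + c_2e^(-t)cos(4t)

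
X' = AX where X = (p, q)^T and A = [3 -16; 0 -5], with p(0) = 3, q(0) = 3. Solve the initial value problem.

Coefficient matrix A = [[3, -16], [0, -5]].
Characteristic polynomial det(A - λI) = λ^2 + 2λ - 15 = 0.
Eigenvalues λ = 3, -5.
For λ=3: (A-λI) row 1 is [0, -16], so an eigenvector is (1, 0).
For λ=-5: (A-λI) row 1 is [8, -16], so an eigenvector is (2, 1).
General solution: C_1e^(3t)(1,0) + C_2e^(-5t)(2,1).
Applying p(0)=3, q(0)=3 gives C_1=-3, C_2=3.

p(t) = -3e^(3t) + 6e^(-5t), q(t) = 3e^(-5t)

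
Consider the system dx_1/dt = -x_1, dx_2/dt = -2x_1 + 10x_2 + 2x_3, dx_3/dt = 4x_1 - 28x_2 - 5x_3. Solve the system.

x_1(t) = K_1e^(-t), x_2(t) = K_2e^(2t) + 2K_3e^(3t), x_3(t) = K_1e^(-t) - 4K_2e^(2t) - 7K_3e^(3t)

Coefficient matrix A = [[-1, 0, 0], [-2, 10, 2], [4, -28, -5]].
det(A - λI) = 0 gives eigenvalues λ = -1, 2, 3.
For λ=-1: eigenvector (1,0,1).
For λ=2: eigenvector (0,1,-4).
For λ=3: eigenvector (0,2,-7).
General solution: K_1e^(-t)(1,0,1) + K_2e^(2t)(0,1,-4) + K_3e^(3t)(0,2,-7).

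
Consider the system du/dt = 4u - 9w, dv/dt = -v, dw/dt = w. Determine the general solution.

u(t) = 3c_1e^(t) - c_3e^(4t), v(t) = c_2e^(-t), w(t) = c_1e^(t)

Coefficient matrix A = [[4, 0, -9], [0, -1, 0], [0, 0, 1]].
det(A - λI) = 0 gives eigenvalues λ = 1, -1, 4.
For λ=1: eigenvector (3,0,1).
For λ=-1: eigenvector (0,1,0).
For λ=4: eigenvector (-1,0,0).
General solution: c_1e^(t)(3,0,1) + c_2e^(-t)(0,1,0) + c_3e^(4t)(-1,0,0).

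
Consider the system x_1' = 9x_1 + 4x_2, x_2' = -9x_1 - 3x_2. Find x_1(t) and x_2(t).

x_1(t) = 2c_1e^(3t) + 2c_2te^(3t) - c_2e^(3t), x_2(t) = -3c_1e^(3t) - 3c_2te^(3t) + 2c_2e^(3t)

Coefficient matrix A = [[9, 4], [-9, -3]].
Characteristic polynomial det(A - λI) = λ^2 - 6λ + 9 = 0.
Single eigenvalue λ = 3 with algebraic multiplicity 2.
Eigenvector v = (2,-3); generalized eigenvector w with (A-λI)w=v is (-1,2).
General solution: e^(3t)[c_1·v + c_2·(t·v + w)].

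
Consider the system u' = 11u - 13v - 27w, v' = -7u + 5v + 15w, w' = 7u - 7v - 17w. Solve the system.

u(t) = C_1e^(-3t) + C_2e^(-2t) + 2C_3e^(4t), v(t) = -C_1e^(-3t) + C_2e^(-2t) - C_3e^(4t), w(t) = C_1e^(-3t) + C_3e^(4t)

Coefficient matrix A = [[11, -13, -27], [-7, 5, 15], [7, -7, -17]].
det(A - λI) = 0 gives eigenvalues λ = -3, -2, 4.
For λ=-3: eigenvector (1,-1,1).
For λ=-2: eigenvector (1,1,0).
For λ=4: eigenvector (2,-1,1).
General solution: C_1e^(-3t)(1,-1,1) + C_2e^(-2t)(1,1,0) + C_3e^(4t)(2,-1,1).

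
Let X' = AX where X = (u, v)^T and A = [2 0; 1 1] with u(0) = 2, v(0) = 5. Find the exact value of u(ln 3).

18

A = [[2,0],[1,1]]; eigenvalues λ = 2, 1.
Eigenvectors: (1,1) for λ=2, (0,-1) for λ=1.
From the initial condition, c_1 = 2, c_2 = -3.
u(ln 3) = (2)(3^2)(1) + (-3)(3^1)(0) = 18.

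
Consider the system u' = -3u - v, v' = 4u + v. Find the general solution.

u(t) = C_1e^(-t) + C_2te^(-t) + C_2e^(-t), v(t) = -2C_1e^(-t) - 2C_2te^(-t) - 3C_2e^(-t)

Coefficient matrix A = [[-3, -1], [4, 1]].
Characteristic polynomial det(A - λI) = λ^2 + 2λ + 1 = 0.
Single eigenvalue λ = -1 with algebraic multiplicity 2.
Eigenvector v = (1,-2); generalized eigenvector w with (A-λI)w=v is (1,-3).
General solution: e^(-t)[C_1·v + C_2·(t·v + w)].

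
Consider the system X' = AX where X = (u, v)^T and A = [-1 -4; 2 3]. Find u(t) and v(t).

u(t) = C_1e^(t)sin(2t) - C_1e^(t)cos(2t) - C_2e^(t)sin(2t) - C_2e^(t)cos(2t), v(t) = -C_1e^(t)sin(2t) + C_2e^(t)cos(2t)

Coefficient matrix A = [[-1, -4], [2, 3]].
Characteristic polynomial det(A - λI) = λ^2 - 2λ + 5 = 0.
Eigenvalues λ = 1 ± 2i (complex conjugate pair).
For λ=1+2i: an eigenvector is (-1,0) - i(1,-1) = (-1 - i, 0 + i).
A real fundamental pair from Re and Im of e^((1+2i)t)v: X_1 = e^(t)(cos(2t)·(-1,0) + sin(2t)·(1,-1)), X_2 = e^(t)(sin(2t)·(-1,0) - cos(2t)·(1,-1)).
General solution: C_1X_1 + C_2X_2.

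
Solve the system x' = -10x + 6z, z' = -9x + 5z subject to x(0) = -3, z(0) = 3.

Coefficient matrix A = [[-10, 6], [-9, 5]].
Characteristic polynomial det(A - λI) = λ^2 + 5λ + 4 = 0.
Eigenvalues λ = -4, -1.
For λ=-4: (A-λI) row 1 is [-6, 6], so an eigenvector is (-1, -1).
For λ=-1: (A-λI) row 1 is [-9, 6], so an eigenvector is (2, 3).
General solution: c_1e^(-4t)(-1,-1) + c_2e^(-t)(2,3).
Applying x(0)=-3, z(0)=3 gives c_1=15, c_2=6.

x(t) = 12e^(-t) - 15e^(-4t), z(t) = 18e^(-t) - 15e^(-4t)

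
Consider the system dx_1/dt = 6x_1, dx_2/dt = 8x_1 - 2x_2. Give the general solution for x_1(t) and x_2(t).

x_1(t) = C_2e^(6t), x_2(t) = -C_1e^(-2t) + C_2e^(6t)

Coefficient matrix A = [[6, 0], [8, -2]].
Characteristic polynomial det(A - λI) = λ^2 - 4λ - 12 = 0.
Eigenvalues λ = -2, 6.
For λ=-2: (A-λI) row 1 is [8, 0], so an eigenvector is (0, -1).
For λ=6: (A-λI) row 2 is [8, -8], so an eigenvector is (1, 1).
General solution: C_1e^(-2t)(0,-1) + C_2e^(6t)(1,1).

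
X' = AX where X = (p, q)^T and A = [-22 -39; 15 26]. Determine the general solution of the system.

p(t) = 2K_1e^(2t)sin(3t) + 3K_1e^(2t)cos(3t) + 3K_2e^(2t)sin(3t) - 2K_2e^(2t)cos(3t), q(t) = -K_1e^(2t)sin(3t) - 2K_1e^(2t)cos(3t) - 2K_2e^(2t)sin(3t) + K_2e^(2t)cos(3t)

Coefficient matrix A = [[-22, -39], [15, 26]].
Characteristic polynomial det(A - λI) = λ^2 - 4λ + 13 = 0.
Eigenvalues λ = 2 ± 3i (complex conjugate pair).
For λ=2+3i: an eigenvector is (3,-2) - i(2,-1) = (3 - 2i, -2 + i).
A real fundamental pair from Re and Im of e^((2+3i)t)v: X_1 = e^(2t)(cos(3t)·(3,-2) + sin(3t)·(2,-1)), X_2 = e^(2t)(sin(3t)·(3,-2) - cos(3t)·(2,-1)).
General solution: K_1X_1 + K_2X_2.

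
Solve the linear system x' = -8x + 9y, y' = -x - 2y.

x(t) = 3c_1e^(-5t) + 3c_2te^(-5t) - c_2e^(-5t), y(t) = c_1e^(-5t) + c_2te^(-5t)

Coefficient matrix A = [[-8, 9], [-1, -2]].
Characteristic polynomial det(A - λI) = λ^2 + 10λ + 25 = 0.
Single eigenvalue λ = -5 with algebraic multiplicity 2.
Eigenvector v = (3,1); generalized eigenvector w with (A-λI)w=v is (-1,0).
General solution: e^(-5t)[c_1·v + c_2·(t·v + w)].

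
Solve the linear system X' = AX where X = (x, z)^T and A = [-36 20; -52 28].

x(t) = c_1e^(-4t)sin(4t) - 2c_1e^(-4t)cos(4t) - 2c_2e^(-4t)sin(4t) - c_2e^(-4t)cos(4t), z(t) = 2c_1e^(-4t)sin(4t) - 3c_1e^(-4t)cos(4t) - 3c_2e^(-4t)sin(4t) - 2c_2e^(-4t)cos(4t)

Coefficient matrix A = [[-36, 20], [-52, 28]].
Characteristic polynomial det(A - λI) = λ^2 + 8λ + 32 = 0.
Eigenvalues λ = -4 ± 4i (complex conjugate pair).
For λ=-4+4i: an eigenvector is (-2,-3) - i(1,2) = (-2 - i, -3 - 2i).
A real fundamental pair from Re and Im of e^((-4+4i)t)v: X_1 = e^(-4t)(cos(4t)·(-2,-3) + sin(4t)·(1,2)), X_2 = e^(-4t)(sin(4t)·(-2,-3) - cos(4t)·(1,2)).
General solution: c_1X_1 + c_2X_2.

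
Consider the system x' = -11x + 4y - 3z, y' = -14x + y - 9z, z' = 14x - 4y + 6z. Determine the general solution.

x(t) = -c_1e^(3t) - c_2e^(-4t) + 4c_3e^(-3t), y(t) = -2c_1e^(3t) - c_2e^(-4t) + 5c_3e^(-3t), z(t) = 2c_1e^(3t) + c_2e^(-4t) - 4c_3e^(-3t)

Coefficient matrix A = [[-11, 4, -3], [-14, 1, -9], [14, -4, 6]].
det(A - λI) = 0 gives eigenvalues λ = 3, -4, -3.
For λ=3: eigenvector (-1,-2,2).
For λ=-4: eigenvector (-1,-1,1).
For λ=-3: eigenvector (4,5,-4).
General solution: c_1e^(3t)(-1,-2,2) + c_2e^(-4t)(-1,-1,1) + c_3e^(-3t)(4,5,-4).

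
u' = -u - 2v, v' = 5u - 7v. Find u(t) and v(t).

u(t) = -c_1e^(-4t)sin(t) + c_1e^(-4t)cos(t) + c_2e^(-4t)sin(t) + c_2e^(-4t)cos(t), v(t) = -c_1e^(-4t)sin(t) + 2c_1e^(-4t)cos(t) + 2c_2e^(-4t)sin(t) + c_2e^(-4t)cos(t)

Coefficient matrix A = [[-1, -2], [5, -7]].
Characteristic polynomial det(A - λI) = λ^2 + 8λ + 17 = 0.
Eigenvalues λ = -4 ± i (complex conjugate pair).
For λ=-4+i: an eigenvector is (1,2) - i(-1,-1) = (1 + i, 2 + i).
A real fundamental pair from Re and Im of e^((-4+i)t)v: X_1 = e^(-4t)(cos(t)·(1,2) + sin(t)·(-1,-1)), X_2 = e^(-4t)(sin(t)·(1,2) - cos(t)·(-1,-1)).
General solution: c_1X_1 + c_2X_2.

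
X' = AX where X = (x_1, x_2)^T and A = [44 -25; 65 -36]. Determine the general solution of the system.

Coefficient matrix A = [[44, -25], [65, -36]].
Characteristic polynomial det(A - λI) = λ^2 - 8λ + 41 = 0.
Eigenvalues λ = 4 ± 5i (complex conjugate pair).
For λ=4+5i: an eigenvector is (1,2) - i(-2,-3) = (1 + 2i, 2 + 3i).
A real fundamental pair from Re and Im of e^((4+5i)t)v: X_1 = e^(4t)(cos(5t)·(1,2) + sin(5t)·(-2,-3)), X_2 = e^(4t)(sin(5t)·(1,2) - cos(5t)·(-2,-3)).
General solution: K_1X_1 + K_2X_2.

x_1(t) = -2K_1e^(4t)sin(5t) + K_1e^(4t)cos(5t) + K_2e^(4t)sin(5t) + 2K_2e^(4t)cos(5t), x_2(t) = -3K_1e^(4t)sin(5t) + 2K_1e^(4t)cos(5t) + 2K_2e^(4t)sin(5t) + 3K_2e^(4t)cos(5t)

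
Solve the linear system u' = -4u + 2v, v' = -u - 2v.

u(t) = c_1e^(-3t)sin(t) - c_1e^(-3t)cos(t) - c_2e^(-3t)sin(t) - c_2e^(-3t)cos(t), v(t) = c_1e^(-3t)sin(t) - c_2e^(-3t)cos(t)

Coefficient matrix A = [[-4, 2], [-1, -2]].
Characteristic polynomial det(A - λI) = λ^2 + 6λ + 10 = 0.
Eigenvalues λ = -3 ± i (complex conjugate pair).
For λ=-3+i: an eigenvector is (-1,0) - i(1,1) = (-1 - i, 0 - i).
A real fundamental pair from Re and Im of e^((-3+i)t)v: X_1 = e^(-3t)(cos(t)·(-1,0) + sin(t)·(1,1)), X_2 = e^(-3t)(sin(t)·(-1,0) - cos(t)·(1,1)).
General solution: c_1X_1 + c_2X_2.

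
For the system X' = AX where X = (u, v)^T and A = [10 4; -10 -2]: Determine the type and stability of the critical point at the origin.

unstable spiral

A = [[10,4],[-10,-2]]; det(A-λI) = λ^2 - 8λ + 20.
λ = 4 ± 2i: positive real part.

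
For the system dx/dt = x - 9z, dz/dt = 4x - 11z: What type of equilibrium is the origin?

stable improper node

A = [[1,-9],[4,-11]]; det(A-λI) = λ^2 + 10λ + 25.
repeated λ = -5 with a single eigenvector.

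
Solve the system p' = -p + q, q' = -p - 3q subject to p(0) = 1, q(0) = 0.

Coefficient matrix A = [[-1, 1], [-1, -3]].
Characteristic polynomial det(A - λI) = λ^2 + 4λ + 4 = 0.
Single eigenvalue λ = -2 with algebraic multiplicity 2.
Eigenvector v = (-1,1); generalized eigenvector w with (A-λI)w=v is (-2,1).
General solution: e^(-2t)[C_1·v + C_2·(t·v + w)].
Applying p(0)=1, q(0)=0 gives C_1=1, C_2=-1.

p(t) = te^(-2t) + e^(-2t), q(t) = -te^(-2t)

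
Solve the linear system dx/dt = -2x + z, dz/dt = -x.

Coefficient matrix A = [[-2, 1], [-1, 0]].
Characteristic polynomial det(A - λI) = λ^2 + 2λ + 1 = 0.
Single eigenvalue λ = -1 with algebraic multiplicity 2.
Eigenvector v = (-1,-1); generalized eigenvector w with (A-λI)w=v is (-2,-3).
General solution: e^(-t)[K_1·v + K_2·(t·v + w)].

x(t) = -K_1e^(-t) - K_2te^(-t) - 2K_2e^(-t), z(t) = -K_1e^(-t) - K_2te^(-t) - 3K_2e^(-t)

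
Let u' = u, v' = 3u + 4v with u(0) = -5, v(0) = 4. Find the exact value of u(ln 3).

A = [[1,0],[3,4]]; eigenvalues λ = 4, 1.
Eigenvectors: (0,1) for λ=4, (-1,1) for λ=1.
From the initial condition, c_1 = -1, c_2 = 5.
u(ln 3) = (-1)(3^4)(0) + (5)(3^1)(-1) = -15.

-15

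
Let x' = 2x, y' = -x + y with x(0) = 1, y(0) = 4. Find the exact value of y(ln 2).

A = [[2,0],[-1,1]]; eigenvalues λ = 2, 1.
Eigenvectors: (-1,1) for λ=2, (0,-1) for λ=1.
From the initial condition, c_1 = -1, c_2 = -5.
y(ln 2) = (-1)(2^2)(1) + (-5)(2^1)(-1) = 6.

6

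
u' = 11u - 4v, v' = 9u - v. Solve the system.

Coefficient matrix A = [[11, -4], [9, -1]].
Characteristic polynomial det(A - λI) = λ^2 - 10λ + 25 = 0.
Single eigenvalue λ = 5 with algebraic multiplicity 2.
Eigenvector v = (-2,-3); generalized eigenvector w with (A-λI)w=v is (-1,-1).
General solution: e^(5t)[C_1·v + C_2·(t·v + w)].

u(t) = -2C_1e^(5t) - 2C_2te^(5t) - C_2e^(5t), v(t) = -3C_1e^(5t) - 3C_2te^(5t) - C_2e^(5t)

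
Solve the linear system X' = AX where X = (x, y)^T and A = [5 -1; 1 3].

Coefficient matrix A = [[5, -1], [1, 3]].
Characteristic polynomial det(A - λI) = λ^2 - 8λ + 16 = 0.
Single eigenvalue λ = 4 with algebraic multiplicity 2.
Eigenvector v = (1,1); generalized eigenvector w with (A-λI)w=v is (0,-1).
General solution: e^(4t)[K_1·v + K_2·(t·v + w)].

x(t) = K_1e^(4t) + K_2te^(4t), y(t) = K_1e^(4t) + K_2te^(4t) - K_2e^(4t)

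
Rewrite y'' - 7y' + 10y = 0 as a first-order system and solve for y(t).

Let x_1 = y, x_2 = y'. Then x_1' = x_2 and x_2' = -10x_1 + 7x_2.
A = [[0,1],[-10,7]]; det(A-λI) = λ^2 - 7λ + 10.
Eigenvalues λ = 2, 5 with eigenvectors (1,2), (1,5).

y(t) = K_1e^(2t) + K_2e^(5t)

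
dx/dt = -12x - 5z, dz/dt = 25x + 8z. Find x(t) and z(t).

Coefficient matrix A = [[-12, -5], [25, 8]].
Characteristic polynomial det(A - λI) = λ^2 + 4λ + 29 = 0.
Eigenvalues λ = -2 ± 5i (complex conjugate pair).
For λ=-2+5i: an eigenvector is (-1,2) - i(0,-1) = (-1, 2 + i).
A real fundamental pair from Re and Im of e^((-2+5i)t)v: X_1 = e^(-2t)(cos(5t)·(-1,2) + sin(5t)·(0,-1)), X_2 = e^(-2t)(sin(5t)·(-1,2) - cos(5t)·(0,-1)).
General solution: K_1X_1 + K_2X_2.

x(t) = -K_1e^(-2t)cos(5t) - K_2e^(-2t)sin(5t), z(t) = -K_1e^(-2t)sin(5t) + 2K_1e^(-2t)cos(5t) + 2K_2e^(-2t)sin(5t) + K_2e^(-2t)cos(5t)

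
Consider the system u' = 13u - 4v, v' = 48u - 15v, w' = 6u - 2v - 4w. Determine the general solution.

u(t) = c_1e^(t) + c_3e^(-3t), v(t) = 3c_1e^(t) + 4c_3e^(-3t), w(t) = c_2e^(-4t) - 2c_3e^(-3t)

Coefficient matrix A = [[13, -4, 0], [48, -15, 0], [6, -2, -4]].
det(A - λI) = 0 gives eigenvalues λ = 1, -4, -3.
For λ=1: eigenvector (1,3,0).
For λ=-4: eigenvector (0,0,1).
For λ=-3: eigenvector (1,4,-2).
General solution: c_1e^(t)(1,3,0) + c_2e^(-4t)(0,0,1) + c_3e^(-3t)(1,4,-2).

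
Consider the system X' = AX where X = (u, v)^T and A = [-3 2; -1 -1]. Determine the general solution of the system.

u(t) = K_1e^(-2t)sin(t) - K_1e^(-2t)cos(t) - K_2e^(-2t)sin(t) - K_2e^(-2t)cos(t), v(t) = K_1e^(-2t)sin(t) - K_2e^(-2t)cos(t)

Coefficient matrix A = [[-3, 2], [-1, -1]].
Characteristic polynomial det(A - λI) = λ^2 + 4λ + 5 = 0.
Eigenvalues λ = -2 ± i (complex conjugate pair).
For λ=-2+i: an eigenvector is (-1,0) - i(1,1) = (-1 - i, 0 - i).
A real fundamental pair from Re and Im of e^((-2+i)t)v: X_1 = e^(-2t)(cos(t)·(-1,0) + sin(t)·(1,1)), X_2 = e^(-2t)(sin(t)·(-1,0) - cos(t)·(1,1)).
General solution: K_1X_1 + K_2X_2.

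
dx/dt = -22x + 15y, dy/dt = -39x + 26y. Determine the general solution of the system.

x(t) = c_1e^(2t)sin(3t) - 2c_1e^(2t)cos(3t) - 2c_2e^(2t)sin(3t) - c_2e^(2t)cos(3t), y(t) = 2c_1e^(2t)sin(3t) - 3c_1e^(2t)cos(3t) - 3c_2e^(2t)sin(3t) - 2c_2e^(2t)cos(3t)

Coefficient matrix A = [[-22, 15], [-39, 26]].
Characteristic polynomial det(A - λI) = λ^2 - 4λ + 13 = 0.
Eigenvalues λ = 2 ± 3i (complex conjugate pair).
For λ=2+3i: an eigenvector is (-2,-3) - i(1,2) = (-2 - i, -3 - 2i).
A real fundamental pair from Re and Im of e^((2+3i)t)v: X_1 = e^(2t)(cos(3t)·(-2,-3) + sin(3t)·(1,2)), X_2 = e^(2t)(sin(3t)·(-2,-3) - cos(3t)·(1,2)).
General solution: c_1X_1 + c_2X_2.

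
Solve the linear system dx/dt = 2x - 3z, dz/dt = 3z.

Coefficient matrix A = [[2, -3], [0, 3]].
Characteristic polynomial det(A - λI) = λ^2 - 5λ + 6 = 0.
Eigenvalues λ = 3, 2.
For λ=3: (A-λI) row 1 is [-1, -3], so an eigenvector is (-3, 1).
For λ=2: (A-λI) row 1 is [0, -3], so an eigenvector is (1, 0).
General solution: K_1e^(3t)(-3,1) + K_2e^(2t)(1,0).

x(t) = -3K_1e^(3t) + K_2e^(2t), z(t) = K_1e^(3t)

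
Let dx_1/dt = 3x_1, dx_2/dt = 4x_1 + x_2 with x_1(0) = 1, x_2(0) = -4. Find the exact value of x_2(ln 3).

A = [[3,0],[4,1]]; eigenvalues λ = 1, 3.
Eigenvectors: (0,-1) for λ=1, (1,2) for λ=3.
From the initial condition, c_1 = 6, c_2 = 1.
x_2(ln 3) = (6)(3^1)(-1) + (1)(3^3)(2) = 36.

36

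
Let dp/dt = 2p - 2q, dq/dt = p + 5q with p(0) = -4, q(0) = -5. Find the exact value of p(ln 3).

648

A = [[2,-2],[1,5]]; eigenvalues λ = 3, 4.
Eigenvectors: (-2,1) for λ=3, (1,-1) for λ=4.
From the initial condition, c_1 = 9, c_2 = 14.
p(ln 3) = (9)(3^3)(-2) + (14)(3^4)(1) = 648.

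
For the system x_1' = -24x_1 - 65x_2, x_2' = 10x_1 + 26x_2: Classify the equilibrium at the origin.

A = [[-24,-65],[10,26]]; det(A-λI) = λ^2 - 2λ + 26.
λ = 1 ± 5i: positive real part.

unstable spiral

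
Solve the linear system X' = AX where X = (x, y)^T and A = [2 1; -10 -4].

Coefficient matrix A = [[2, 1], [-10, -4]].
Characteristic polynomial det(A - λI) = λ^2 + 2λ + 2 = 0.
Eigenvalues λ = -1 ± i (complex conjugate pair).
For λ=-1+i: an eigenvector is (0,-1) - i(-1,3) = (0 + i, -1 - 3i).
A real fundamental pair from Re and Im of e^((-1+i)t)v: X_1 = e^(-t)(cos(t)·(0,-1) + sin(t)·(-1,3)), X_2 = e^(-t)(sin(t)·(0,-1) - cos(t)·(-1,3)).
General solution: c_1X_1 + c_2X_2.

x(t) = -c_1e^(-t)sin(t) + c_2e^(-t)cos(t), y(t) = 3c_1e^(-t)sin(t) - c_1e^(-t)cos(t) - c_2e^(-t)sin(t) - 3c_2e^(-t)cos(t)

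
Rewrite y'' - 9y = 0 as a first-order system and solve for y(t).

Let x_1 = y, x_2 = y'. Then x_1' = x_2 and x_2' = 9x_1.
A = [[0,1],[9,0]]; det(A-λI) = λ^2 - 9.
Eigenvalues λ = -3, 3 with eigenvectors (1,-3), (1,3).

y(t) = K_1e^(-3t) + K_2e^(3t)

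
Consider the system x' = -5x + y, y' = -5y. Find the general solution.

Coefficient matrix A = [[-5, 1], [0, -5]].
Characteristic polynomial det(A - λI) = λ^2 + 10λ + 25 = 0.
Single eigenvalue λ = -5 with algebraic multiplicity 2.
Eigenvector v = (-1,0); generalized eigenvector w with (A-λI)w=v is (1,-1).
General solution: e^(-5t)[c_1·v + c_2·(t·v + w)].

x(t) = -c_1e^(-5t) - c_2te^(-5t) + c_2e^(-5t), y(t) = -c_2e^(-5t)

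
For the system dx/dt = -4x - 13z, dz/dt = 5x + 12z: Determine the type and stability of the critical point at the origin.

A = [[-4,-13],[5,12]]; det(A-λI) = λ^2 - 8λ + 17.
λ = 4 ± i: positive real part.

unstable spiral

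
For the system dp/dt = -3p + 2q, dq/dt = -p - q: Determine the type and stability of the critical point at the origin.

stable spiral

A = [[-3,2],[-1,-1]]; det(A-λI) = λ^2 + 4λ + 5.
λ = -2 ± i: negative real part.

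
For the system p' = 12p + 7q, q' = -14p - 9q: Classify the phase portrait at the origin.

A = [[12,7],[-14,-9]]; det(A-λI) = λ^2 - 3λ - 10.
λ = 5, -2: opposite signs.

saddle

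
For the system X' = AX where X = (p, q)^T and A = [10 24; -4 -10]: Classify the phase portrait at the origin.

saddle

A = [[10,24],[-4,-10]]; det(A-λI) = λ^2 - 4.
λ = 2, -2: opposite signs.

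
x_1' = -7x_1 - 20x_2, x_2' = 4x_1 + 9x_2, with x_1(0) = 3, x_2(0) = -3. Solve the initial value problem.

Coefficient matrix A = [[-7, -20], [4, 9]].
Characteristic polynomial det(A - λI) = λ^2 - 2λ + 17 = 0.
Eigenvalues λ = 1 ± 4i (complex conjugate pair).
For λ=1+4i: an eigenvector is (1,0) - i(-2,1) = (1 + 2i, 0 - i).
A real fundamental pair from Re and Im of e^((1+4i)t)v: X_1 = e^(t)(cos(4t)·(1,0) + sin(4t)·(-2,1)), X_2 = e^(t)(sin(4t)·(1,0) - cos(4t)·(-2,1)).
General solution: C_1X_1 + C_2X_2.
Applying x_1(0)=3, x_2(0)=-3 gives C_1=-3, C_2=3.

x_1(t) = 9e^(t)sin(4t) + 3e^(t)cos(4t), x_2(t) = -3e^(t)sin(4t) - 3e^(t)cos(4t)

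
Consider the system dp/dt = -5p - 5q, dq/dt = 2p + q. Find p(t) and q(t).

Coefficient matrix A = [[-5, -5], [2, 1]].
Characteristic polynomial det(A - λI) = λ^2 + 4λ + 5 = 0.
Eigenvalues λ = -2 ± i (complex conjugate pair).
For λ=-2+i: an eigenvector is (2,-1) - i(-1,1) = (2 + i, -1 - i).
A real fundamental pair from Re and Im of e^((-2+i)t)v: X_1 = e^(-2t)(cos(t)·(2,-1) + sin(t)·(-1,1)), X_2 = e^(-2t)(sin(t)·(2,-1) - cos(t)·(-1,1)).
General solution: C_1X_1 + C_2X_2.

p(t) = -C_1e^(-2t)sin(t) + 2C_1e^(-2t)cos(t) + 2C_2e^(-2t)sin(t) + C_2e^(-2t)cos(t), q(t) = C_1e^(-2t)sin(t) - C_1e^(-2t)cos(t) - C_2e^(-2t)sin(t) - C_2e^(-2t)cos(t)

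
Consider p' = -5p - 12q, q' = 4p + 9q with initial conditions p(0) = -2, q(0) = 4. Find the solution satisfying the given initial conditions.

Coefficient matrix A = [[-5, -12], [4, 9]].
Characteristic polynomial det(A - λI) = λ^2 - 4λ + 3 = 0.
Eigenvalues λ = 3, 1.
For λ=3: (A-λI) row 1 is [-8, -12], so an eigenvector is (-3, 2).
For λ=1: (A-λI) row 1 is [-6, -12], so an eigenvector is (2, -1).
General solution: C_1e^(3t)(-3,2) + C_2e^(t)(2,-1).
Applying p(0)=-2, q(0)=4 gives C_1=6, C_2=8.

p(t) = -18e^(3t) + 16e^(t), q(t) = 12e^(3t) - 8e^(t)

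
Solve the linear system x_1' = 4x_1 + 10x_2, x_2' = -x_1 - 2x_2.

x_1(t) = 3C_1e^(t)sin(t) + C_1e^(t)cos(t) + C_2e^(t)sin(t) - 3C_2e^(t)cos(t), x_2(t) = -C_1e^(t)sin(t) + C_2e^(t)cos(t)

Coefficient matrix A = [[4, 10], [-1, -2]].
Characteristic polynomial det(A - λI) = λ^2 - 2λ + 2 = 0.
Eigenvalues λ = 1 ± i (complex conjugate pair).
For λ=1+i: an eigenvector is (1,0) - i(3,-1) = (1 - 3i, 0 + i).
A real fundamental pair from Re and Im of e^((1+i)t)v: X_1 = e^(t)(cos(t)·(1,0) + sin(t)·(3,-1)), X_2 = e^(t)(sin(t)·(1,0) - cos(t)·(3,-1)).
General solution: C_1X_1 + C_2X_2.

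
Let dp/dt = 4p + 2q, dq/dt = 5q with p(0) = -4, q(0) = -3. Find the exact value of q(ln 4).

A = [[4,2],[0,5]]; eigenvalues λ = 5, 4.
Eigenvectors: (-2,-1) for λ=5, (-1,0) for λ=4.
From the initial condition, c_1 = 3, c_2 = -2.
q(ln 4) = (3)(4^5)(-1) + (-2)(4^4)(0) = -3072.

-3072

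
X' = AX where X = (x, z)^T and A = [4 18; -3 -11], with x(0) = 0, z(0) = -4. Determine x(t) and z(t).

Coefficient matrix A = [[4, 18], [-3, -11]].
Characteristic polynomial det(A - λI) = λ^2 + 7λ + 10 = 0.
Eigenvalues λ = -2, -5.
For λ=-2: (A-λI) row 1 is [6, 18], so an eigenvector is (-3, 1).
For λ=-5: (A-λI) row 1 is [9, 18], so an eigenvector is (-2, 1).
General solution: C_1e^(-2t)(-3,1) + C_2e^(-5t)(-2,1).
Applying x(0)=0, z(0)=-4 gives C_1=8, C_2=-12.

x(t) = -24e^(-2t) + 24e^(-5t), z(t) = 8e^(-2t) - 12e^(-5t)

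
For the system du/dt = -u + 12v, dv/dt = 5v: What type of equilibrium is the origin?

A = [[-1,12],[0,5]]; det(A-λI) = λ^2 - 4λ - 5.
λ = 5, -1: opposite signs.

saddle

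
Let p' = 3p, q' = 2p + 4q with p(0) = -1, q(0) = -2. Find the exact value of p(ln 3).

A = [[3,0],[2,4]]; eigenvalues λ = 3, 4.
Eigenvectors: (-1,2) for λ=3, (0,-1) for λ=4.
From the initial condition, c_1 = 1, c_2 = 4.
p(ln 3) = (1)(3^3)(-1) + (4)(3^4)(0) = -27.

-27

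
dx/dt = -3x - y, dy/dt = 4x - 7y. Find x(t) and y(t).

x(t) = C_1e^(-5t) + C_2te^(-5t) + 2C_2e^(-5t), y(t) = 2C_1e^(-5t) + 2C_2te^(-5t) + 3C_2e^(-5t)

Coefficient matrix A = [[-3, -1], [4, -7]].
Characteristic polynomial det(A - λI) = λ^2 + 10λ + 25 = 0.
Single eigenvalue λ = -5 with algebraic multiplicity 2.
Eigenvector v = (1,2); generalized eigenvector w with (A-λI)w=v is (2,3).
General solution: e^(-5t)[C_1·v + C_2·(t·v + w)].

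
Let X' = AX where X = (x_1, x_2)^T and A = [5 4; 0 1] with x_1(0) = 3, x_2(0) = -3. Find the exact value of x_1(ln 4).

A = [[5,4],[0,1]]; eigenvalues λ = 5, 1.
Eigenvectors: (1,0) for λ=5, (-1,1) for λ=1.
From the initial condition, c_1 = 0, c_2 = -3.
x_1(ln 4) = (0)(4^5)(1) + (-3)(4^1)(-1) = 12.

12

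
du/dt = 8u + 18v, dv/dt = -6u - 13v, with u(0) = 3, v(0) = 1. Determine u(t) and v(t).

Coefficient matrix A = [[8, 18], [-6, -13]].
Characteristic polynomial det(A - λI) = λ^2 + 5λ + 4 = 0.
Eigenvalues λ = -1, -4.
For λ=-1: (A-λI) row 1 is [9, 18], so an eigenvector is (-2, 1).
For λ=-4: (A-λI) row 1 is [12, 18], so an eigenvector is (-3, 2).
General solution: c_1e^(-t)(-2,1) + c_2e^(-4t)(-3,2).
Applying u(0)=3, v(0)=1 gives c_1=-9, c_2=5.

u(t) = 18e^(-t) - 15e^(-4t), v(t) = -9e^(-t) + 10e^(-4t)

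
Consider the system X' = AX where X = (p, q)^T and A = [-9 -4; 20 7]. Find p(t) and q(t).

p(t) = -C_1e^(-t)sin(4t) + C_2e^(-t)cos(4t), q(t) = 2C_1e^(-t)sin(4t) + C_1e^(-t)cos(4t) + C_2e^(-t)sin(4t) - 2C_2e^(-t)cos(4t)

Coefficient matrix A = [[-9, -4], [20, 7]].
Characteristic polynomial det(A - λI) = λ^2 + 2λ + 17 = 0.
Eigenvalues λ = -1 ± 4i (complex conjugate pair).
For λ=-1+4i: an eigenvector is (0,1) - i(-1,2) = (0 + i, 1 - 2i).
A real fundamental pair from Re and Im of e^((-1+4i)t)v: X_1 = e^(-t)(cos(4t)·(0,1) + sin(4t)·(-1,2)), X_2 = e^(-t)(sin(4t)·(0,1) - cos(4t)·(-1,2)).
General solution: C_1X_1 + C_2X_2.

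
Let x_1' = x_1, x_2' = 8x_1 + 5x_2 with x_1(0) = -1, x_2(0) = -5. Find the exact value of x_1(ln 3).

-3

A = [[1,0],[8,5]]; eigenvalues λ = 1, 5.
Eigenvectors: (1,-2) for λ=1, (0,1) for λ=5.
From the initial condition, c_1 = -1, c_2 = -7.
x_1(ln 3) = (-1)(3^1)(1) + (-7)(3^5)(0) = -3.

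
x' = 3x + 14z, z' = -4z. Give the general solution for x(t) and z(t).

Coefficient matrix A = [[3, 14], [0, -4]].
Characteristic polynomial det(A - λI) = λ^2 + λ - 12 = 0.
Eigenvalues λ = -4, 3.
For λ=-4: (A-λI) row 1 is [7, 14], so an eigenvector is (2, -1).
For λ=3: (A-λI) row 1 is [0, 14], so an eigenvector is (-1, 0).
General solution: C_1e^(-4t)(2,-1) + C_2e^(3t)(-1,0).

x(t) = 2C_1e^(-4t) - C_2e^(3t), z(t) = -C_1e^(-4t)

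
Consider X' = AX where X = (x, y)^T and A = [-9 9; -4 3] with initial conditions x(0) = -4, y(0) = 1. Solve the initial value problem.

x(t) = 33te^(-3t) - 4e^(-3t), y(t) = 22te^(-3t) + e^(-3t)

Coefficient matrix A = [[-9, 9], [-4, 3]].
Characteristic polynomial det(A - λI) = λ^2 + 6λ + 9 = 0.
Single eigenvalue λ = -3 with algebraic multiplicity 2.
Eigenvector v = (-3,-2); generalized eigenvector w with (A-λI)w=v is (-1,-1).
General solution: e^(-3t)[K_1·v + K_2·(t·v + w)].
Applying x(0)=-4, y(0)=1 gives K_1=5, K_2=-11.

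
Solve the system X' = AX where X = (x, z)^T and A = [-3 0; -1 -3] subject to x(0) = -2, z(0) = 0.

Coefficient matrix A = [[-3, 0], [-1, -3]].
Characteristic polynomial det(A - λI) = λ^2 + 6λ + 9 = 0.
Single eigenvalue λ = -3 with algebraic multiplicity 2.
Eigenvector v = (0,-1); generalized eigenvector w with (A-λI)w=v is (1,1).
General solution: e^(-3t)[K_1·v + K_2·(t·v + w)].
Applying x(0)=-2, z(0)=0 gives K_1=-2, K_2=-2.

x(t) = -2e^(-3t), z(t) = 2te^(-3t)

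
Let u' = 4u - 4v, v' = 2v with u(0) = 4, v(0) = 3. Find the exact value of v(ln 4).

48

A = [[4,-4],[0,2]]; eigenvalues λ = 2, 4.
Eigenvectors: (2,1) for λ=2, (-1,0) for λ=4.
From the initial condition, c_1 = 3, c_2 = 2.
v(ln 4) = (3)(4^2)(1) + (2)(4^4)(0) = 48.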